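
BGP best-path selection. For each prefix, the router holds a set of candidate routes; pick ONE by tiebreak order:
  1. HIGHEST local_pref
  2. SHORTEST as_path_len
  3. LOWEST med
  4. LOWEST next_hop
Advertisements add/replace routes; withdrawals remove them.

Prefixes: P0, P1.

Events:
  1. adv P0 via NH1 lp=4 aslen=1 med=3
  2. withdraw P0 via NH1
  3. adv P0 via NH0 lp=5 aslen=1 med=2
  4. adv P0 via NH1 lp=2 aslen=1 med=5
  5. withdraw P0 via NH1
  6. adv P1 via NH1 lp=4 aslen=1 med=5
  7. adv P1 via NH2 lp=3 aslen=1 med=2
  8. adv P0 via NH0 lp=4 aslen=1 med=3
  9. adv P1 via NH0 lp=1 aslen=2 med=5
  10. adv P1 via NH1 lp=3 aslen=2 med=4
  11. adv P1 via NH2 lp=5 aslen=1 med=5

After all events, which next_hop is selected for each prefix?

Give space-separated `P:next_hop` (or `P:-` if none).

Op 1: best P0=NH1 P1=-
Op 2: best P0=- P1=-
Op 3: best P0=NH0 P1=-
Op 4: best P0=NH0 P1=-
Op 5: best P0=NH0 P1=-
Op 6: best P0=NH0 P1=NH1
Op 7: best P0=NH0 P1=NH1
Op 8: best P0=NH0 P1=NH1
Op 9: best P0=NH0 P1=NH1
Op 10: best P0=NH0 P1=NH2
Op 11: best P0=NH0 P1=NH2

Answer: P0:NH0 P1:NH2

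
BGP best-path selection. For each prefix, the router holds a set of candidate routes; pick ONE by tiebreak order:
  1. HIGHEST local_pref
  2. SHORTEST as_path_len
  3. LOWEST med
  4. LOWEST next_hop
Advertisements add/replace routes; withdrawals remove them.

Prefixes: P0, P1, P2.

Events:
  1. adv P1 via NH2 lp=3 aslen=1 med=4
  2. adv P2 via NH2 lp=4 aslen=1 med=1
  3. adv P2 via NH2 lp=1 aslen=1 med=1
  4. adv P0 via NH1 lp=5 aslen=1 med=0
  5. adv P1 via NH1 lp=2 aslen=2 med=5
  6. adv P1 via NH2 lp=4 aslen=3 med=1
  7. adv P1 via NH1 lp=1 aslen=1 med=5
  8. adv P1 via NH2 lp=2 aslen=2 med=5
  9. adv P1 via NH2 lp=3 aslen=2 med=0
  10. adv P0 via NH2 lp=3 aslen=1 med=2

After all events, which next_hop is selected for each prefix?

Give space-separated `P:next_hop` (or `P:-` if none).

Op 1: best P0=- P1=NH2 P2=-
Op 2: best P0=- P1=NH2 P2=NH2
Op 3: best P0=- P1=NH2 P2=NH2
Op 4: best P0=NH1 P1=NH2 P2=NH2
Op 5: best P0=NH1 P1=NH2 P2=NH2
Op 6: best P0=NH1 P1=NH2 P2=NH2
Op 7: best P0=NH1 P1=NH2 P2=NH2
Op 8: best P0=NH1 P1=NH2 P2=NH2
Op 9: best P0=NH1 P1=NH2 P2=NH2
Op 10: best P0=NH1 P1=NH2 P2=NH2

Answer: P0:NH1 P1:NH2 P2:NH2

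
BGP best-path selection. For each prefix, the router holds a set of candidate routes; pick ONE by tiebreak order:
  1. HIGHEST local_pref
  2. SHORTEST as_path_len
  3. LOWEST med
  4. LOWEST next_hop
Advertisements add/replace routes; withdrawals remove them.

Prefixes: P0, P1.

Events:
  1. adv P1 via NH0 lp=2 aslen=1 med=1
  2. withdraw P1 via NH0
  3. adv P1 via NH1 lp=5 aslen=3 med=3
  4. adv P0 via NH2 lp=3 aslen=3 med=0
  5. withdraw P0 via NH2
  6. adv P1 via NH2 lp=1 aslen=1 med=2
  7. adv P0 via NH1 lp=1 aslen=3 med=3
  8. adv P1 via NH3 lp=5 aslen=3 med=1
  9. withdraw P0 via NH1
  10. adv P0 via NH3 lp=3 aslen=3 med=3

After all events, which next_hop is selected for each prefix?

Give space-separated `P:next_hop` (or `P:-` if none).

Answer: P0:NH3 P1:NH3

Derivation:
Op 1: best P0=- P1=NH0
Op 2: best P0=- P1=-
Op 3: best P0=- P1=NH1
Op 4: best P0=NH2 P1=NH1
Op 5: best P0=- P1=NH1
Op 6: best P0=- P1=NH1
Op 7: best P0=NH1 P1=NH1
Op 8: best P0=NH1 P1=NH3
Op 9: best P0=- P1=NH3
Op 10: best P0=NH3 P1=NH3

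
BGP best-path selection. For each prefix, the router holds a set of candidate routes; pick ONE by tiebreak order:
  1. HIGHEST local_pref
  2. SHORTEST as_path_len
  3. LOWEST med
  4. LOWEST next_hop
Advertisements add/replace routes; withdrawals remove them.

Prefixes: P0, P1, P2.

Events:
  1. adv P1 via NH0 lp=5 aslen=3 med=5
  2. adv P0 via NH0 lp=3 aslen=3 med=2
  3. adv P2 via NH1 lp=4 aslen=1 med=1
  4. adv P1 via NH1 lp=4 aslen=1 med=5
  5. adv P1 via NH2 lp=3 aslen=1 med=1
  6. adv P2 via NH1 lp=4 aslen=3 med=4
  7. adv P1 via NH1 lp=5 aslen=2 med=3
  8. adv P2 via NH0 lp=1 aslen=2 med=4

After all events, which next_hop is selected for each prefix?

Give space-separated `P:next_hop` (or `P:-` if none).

Answer: P0:NH0 P1:NH1 P2:NH1

Derivation:
Op 1: best P0=- P1=NH0 P2=-
Op 2: best P0=NH0 P1=NH0 P2=-
Op 3: best P0=NH0 P1=NH0 P2=NH1
Op 4: best P0=NH0 P1=NH0 P2=NH1
Op 5: best P0=NH0 P1=NH0 P2=NH1
Op 6: best P0=NH0 P1=NH0 P2=NH1
Op 7: best P0=NH0 P1=NH1 P2=NH1
Op 8: best P0=NH0 P1=NH1 P2=NH1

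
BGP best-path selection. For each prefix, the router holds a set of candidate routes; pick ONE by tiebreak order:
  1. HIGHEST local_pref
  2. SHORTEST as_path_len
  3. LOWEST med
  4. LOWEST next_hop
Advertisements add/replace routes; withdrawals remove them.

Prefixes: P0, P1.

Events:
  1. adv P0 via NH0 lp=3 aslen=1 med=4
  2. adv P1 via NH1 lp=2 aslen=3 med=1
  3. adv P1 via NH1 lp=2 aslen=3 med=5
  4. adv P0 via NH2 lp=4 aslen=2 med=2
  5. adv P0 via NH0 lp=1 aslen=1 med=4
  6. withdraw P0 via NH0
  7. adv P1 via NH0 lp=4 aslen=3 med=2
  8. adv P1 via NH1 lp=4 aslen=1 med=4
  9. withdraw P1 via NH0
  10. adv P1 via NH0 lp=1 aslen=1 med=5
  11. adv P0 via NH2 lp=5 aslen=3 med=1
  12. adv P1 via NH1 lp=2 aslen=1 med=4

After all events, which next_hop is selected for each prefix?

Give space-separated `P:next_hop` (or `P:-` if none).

Answer: P0:NH2 P1:NH1

Derivation:
Op 1: best P0=NH0 P1=-
Op 2: best P0=NH0 P1=NH1
Op 3: best P0=NH0 P1=NH1
Op 4: best P0=NH2 P1=NH1
Op 5: best P0=NH2 P1=NH1
Op 6: best P0=NH2 P1=NH1
Op 7: best P0=NH2 P1=NH0
Op 8: best P0=NH2 P1=NH1
Op 9: best P0=NH2 P1=NH1
Op 10: best P0=NH2 P1=NH1
Op 11: best P0=NH2 P1=NH1
Op 12: best P0=NH2 P1=NH1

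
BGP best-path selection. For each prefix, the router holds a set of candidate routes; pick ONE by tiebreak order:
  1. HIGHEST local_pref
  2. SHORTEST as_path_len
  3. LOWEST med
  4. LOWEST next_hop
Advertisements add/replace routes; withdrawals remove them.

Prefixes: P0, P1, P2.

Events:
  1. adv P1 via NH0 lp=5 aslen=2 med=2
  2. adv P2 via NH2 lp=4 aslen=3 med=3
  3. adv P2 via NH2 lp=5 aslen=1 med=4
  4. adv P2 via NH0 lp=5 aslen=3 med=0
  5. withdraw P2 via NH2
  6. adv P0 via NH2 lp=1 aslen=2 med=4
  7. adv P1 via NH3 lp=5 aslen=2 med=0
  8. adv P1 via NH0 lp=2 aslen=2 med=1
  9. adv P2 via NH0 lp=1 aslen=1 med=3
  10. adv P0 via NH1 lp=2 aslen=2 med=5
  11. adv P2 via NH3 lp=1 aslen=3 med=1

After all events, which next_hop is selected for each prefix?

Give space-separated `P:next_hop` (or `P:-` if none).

Answer: P0:NH1 P1:NH3 P2:NH0

Derivation:
Op 1: best P0=- P1=NH0 P2=-
Op 2: best P0=- P1=NH0 P2=NH2
Op 3: best P0=- P1=NH0 P2=NH2
Op 4: best P0=- P1=NH0 P2=NH2
Op 5: best P0=- P1=NH0 P2=NH0
Op 6: best P0=NH2 P1=NH0 P2=NH0
Op 7: best P0=NH2 P1=NH3 P2=NH0
Op 8: best P0=NH2 P1=NH3 P2=NH0
Op 9: best P0=NH2 P1=NH3 P2=NH0
Op 10: best P0=NH1 P1=NH3 P2=NH0
Op 11: best P0=NH1 P1=NH3 P2=NH0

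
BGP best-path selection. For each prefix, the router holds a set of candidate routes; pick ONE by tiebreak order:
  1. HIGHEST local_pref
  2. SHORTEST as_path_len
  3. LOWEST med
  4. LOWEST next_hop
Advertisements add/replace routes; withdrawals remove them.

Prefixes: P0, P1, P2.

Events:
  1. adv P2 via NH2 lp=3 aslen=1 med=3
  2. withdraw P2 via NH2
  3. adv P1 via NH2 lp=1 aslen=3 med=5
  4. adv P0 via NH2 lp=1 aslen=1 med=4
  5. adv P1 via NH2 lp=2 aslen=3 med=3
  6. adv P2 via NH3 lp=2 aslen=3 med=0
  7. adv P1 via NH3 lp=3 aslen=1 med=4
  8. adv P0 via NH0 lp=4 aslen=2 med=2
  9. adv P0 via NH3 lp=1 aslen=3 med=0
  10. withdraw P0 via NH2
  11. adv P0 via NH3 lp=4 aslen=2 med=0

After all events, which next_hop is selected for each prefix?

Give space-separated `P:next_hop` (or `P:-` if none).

Answer: P0:NH3 P1:NH3 P2:NH3

Derivation:
Op 1: best P0=- P1=- P2=NH2
Op 2: best P0=- P1=- P2=-
Op 3: best P0=- P1=NH2 P2=-
Op 4: best P0=NH2 P1=NH2 P2=-
Op 5: best P0=NH2 P1=NH2 P2=-
Op 6: best P0=NH2 P1=NH2 P2=NH3
Op 7: best P0=NH2 P1=NH3 P2=NH3
Op 8: best P0=NH0 P1=NH3 P2=NH3
Op 9: best P0=NH0 P1=NH3 P2=NH3
Op 10: best P0=NH0 P1=NH3 P2=NH3
Op 11: best P0=NH3 P1=NH3 P2=NH3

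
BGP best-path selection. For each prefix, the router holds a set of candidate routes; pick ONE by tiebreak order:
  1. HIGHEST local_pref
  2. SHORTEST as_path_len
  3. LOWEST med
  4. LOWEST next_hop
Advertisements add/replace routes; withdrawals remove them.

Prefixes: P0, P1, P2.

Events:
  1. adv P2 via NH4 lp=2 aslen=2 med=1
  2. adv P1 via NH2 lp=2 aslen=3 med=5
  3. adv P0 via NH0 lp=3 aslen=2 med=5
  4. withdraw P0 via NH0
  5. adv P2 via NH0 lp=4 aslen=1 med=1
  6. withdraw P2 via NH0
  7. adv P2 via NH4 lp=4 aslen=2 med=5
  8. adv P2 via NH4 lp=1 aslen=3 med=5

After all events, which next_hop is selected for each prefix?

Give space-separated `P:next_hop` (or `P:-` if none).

Answer: P0:- P1:NH2 P2:NH4

Derivation:
Op 1: best P0=- P1=- P2=NH4
Op 2: best P0=- P1=NH2 P2=NH4
Op 3: best P0=NH0 P1=NH2 P2=NH4
Op 4: best P0=- P1=NH2 P2=NH4
Op 5: best P0=- P1=NH2 P2=NH0
Op 6: best P0=- P1=NH2 P2=NH4
Op 7: best P0=- P1=NH2 P2=NH4
Op 8: best P0=- P1=NH2 P2=NH4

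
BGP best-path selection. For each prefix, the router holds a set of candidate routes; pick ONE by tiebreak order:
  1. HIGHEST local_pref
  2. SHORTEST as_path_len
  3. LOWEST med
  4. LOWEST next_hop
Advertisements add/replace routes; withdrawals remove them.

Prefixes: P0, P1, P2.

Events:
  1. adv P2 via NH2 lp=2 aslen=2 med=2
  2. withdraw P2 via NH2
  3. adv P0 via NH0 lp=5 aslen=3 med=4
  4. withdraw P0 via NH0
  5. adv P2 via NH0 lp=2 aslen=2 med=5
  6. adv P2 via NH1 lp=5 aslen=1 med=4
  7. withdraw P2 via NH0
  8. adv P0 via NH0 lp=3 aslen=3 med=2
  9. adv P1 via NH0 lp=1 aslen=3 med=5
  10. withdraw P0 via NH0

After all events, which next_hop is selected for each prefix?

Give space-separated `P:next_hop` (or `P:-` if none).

Answer: P0:- P1:NH0 P2:NH1

Derivation:
Op 1: best P0=- P1=- P2=NH2
Op 2: best P0=- P1=- P2=-
Op 3: best P0=NH0 P1=- P2=-
Op 4: best P0=- P1=- P2=-
Op 5: best P0=- P1=- P2=NH0
Op 6: best P0=- P1=- P2=NH1
Op 7: best P0=- P1=- P2=NH1
Op 8: best P0=NH0 P1=- P2=NH1
Op 9: best P0=NH0 P1=NH0 P2=NH1
Op 10: best P0=- P1=NH0 P2=NH1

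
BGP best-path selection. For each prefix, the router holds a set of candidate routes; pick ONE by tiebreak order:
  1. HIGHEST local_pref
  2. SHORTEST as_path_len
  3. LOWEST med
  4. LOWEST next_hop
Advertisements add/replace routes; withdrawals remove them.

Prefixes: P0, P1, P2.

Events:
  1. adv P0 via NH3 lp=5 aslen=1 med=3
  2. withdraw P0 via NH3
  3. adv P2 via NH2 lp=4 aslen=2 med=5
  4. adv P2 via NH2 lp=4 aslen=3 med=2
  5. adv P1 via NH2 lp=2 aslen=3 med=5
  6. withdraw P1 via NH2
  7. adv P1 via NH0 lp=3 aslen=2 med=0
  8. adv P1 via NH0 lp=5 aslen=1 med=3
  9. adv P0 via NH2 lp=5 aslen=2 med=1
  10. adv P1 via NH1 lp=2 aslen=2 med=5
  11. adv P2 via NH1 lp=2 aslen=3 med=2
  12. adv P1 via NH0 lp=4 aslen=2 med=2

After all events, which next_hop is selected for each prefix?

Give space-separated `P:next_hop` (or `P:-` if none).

Op 1: best P0=NH3 P1=- P2=-
Op 2: best P0=- P1=- P2=-
Op 3: best P0=- P1=- P2=NH2
Op 4: best P0=- P1=- P2=NH2
Op 5: best P0=- P1=NH2 P2=NH2
Op 6: best P0=- P1=- P2=NH2
Op 7: best P0=- P1=NH0 P2=NH2
Op 8: best P0=- P1=NH0 P2=NH2
Op 9: best P0=NH2 P1=NH0 P2=NH2
Op 10: best P0=NH2 P1=NH0 P2=NH2
Op 11: best P0=NH2 P1=NH0 P2=NH2
Op 12: best P0=NH2 P1=NH0 P2=NH2

Answer: P0:NH2 P1:NH0 P2:NH2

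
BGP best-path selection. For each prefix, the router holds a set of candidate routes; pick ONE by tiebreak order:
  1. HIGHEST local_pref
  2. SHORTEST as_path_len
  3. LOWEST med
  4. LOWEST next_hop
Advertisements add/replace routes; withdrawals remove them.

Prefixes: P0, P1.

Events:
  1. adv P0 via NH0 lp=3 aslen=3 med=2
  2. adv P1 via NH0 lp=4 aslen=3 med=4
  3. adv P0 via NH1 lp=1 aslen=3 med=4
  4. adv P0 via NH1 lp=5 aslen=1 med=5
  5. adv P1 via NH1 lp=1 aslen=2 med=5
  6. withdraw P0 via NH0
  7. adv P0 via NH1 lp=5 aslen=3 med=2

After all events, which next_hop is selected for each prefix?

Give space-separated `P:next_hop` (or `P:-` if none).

Answer: P0:NH1 P1:NH0

Derivation:
Op 1: best P0=NH0 P1=-
Op 2: best P0=NH0 P1=NH0
Op 3: best P0=NH0 P1=NH0
Op 4: best P0=NH1 P1=NH0
Op 5: best P0=NH1 P1=NH0
Op 6: best P0=NH1 P1=NH0
Op 7: best P0=NH1 P1=NH0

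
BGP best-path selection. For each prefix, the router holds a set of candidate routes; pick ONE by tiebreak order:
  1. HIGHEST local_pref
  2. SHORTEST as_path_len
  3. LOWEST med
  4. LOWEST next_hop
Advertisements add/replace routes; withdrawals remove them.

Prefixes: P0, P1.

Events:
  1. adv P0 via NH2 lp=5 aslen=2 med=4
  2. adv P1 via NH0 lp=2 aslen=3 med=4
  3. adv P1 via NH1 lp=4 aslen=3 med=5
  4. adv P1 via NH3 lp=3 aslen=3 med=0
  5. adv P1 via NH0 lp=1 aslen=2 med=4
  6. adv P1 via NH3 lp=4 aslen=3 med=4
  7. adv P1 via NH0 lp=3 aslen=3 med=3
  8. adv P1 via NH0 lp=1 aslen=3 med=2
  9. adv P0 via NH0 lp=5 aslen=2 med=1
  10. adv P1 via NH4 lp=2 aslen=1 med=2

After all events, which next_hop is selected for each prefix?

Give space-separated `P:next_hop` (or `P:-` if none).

Answer: P0:NH0 P1:NH3

Derivation:
Op 1: best P0=NH2 P1=-
Op 2: best P0=NH2 P1=NH0
Op 3: best P0=NH2 P1=NH1
Op 4: best P0=NH2 P1=NH1
Op 5: best P0=NH2 P1=NH1
Op 6: best P0=NH2 P1=NH3
Op 7: best P0=NH2 P1=NH3
Op 8: best P0=NH2 P1=NH3
Op 9: best P0=NH0 P1=NH3
Op 10: best P0=NH0 P1=NH3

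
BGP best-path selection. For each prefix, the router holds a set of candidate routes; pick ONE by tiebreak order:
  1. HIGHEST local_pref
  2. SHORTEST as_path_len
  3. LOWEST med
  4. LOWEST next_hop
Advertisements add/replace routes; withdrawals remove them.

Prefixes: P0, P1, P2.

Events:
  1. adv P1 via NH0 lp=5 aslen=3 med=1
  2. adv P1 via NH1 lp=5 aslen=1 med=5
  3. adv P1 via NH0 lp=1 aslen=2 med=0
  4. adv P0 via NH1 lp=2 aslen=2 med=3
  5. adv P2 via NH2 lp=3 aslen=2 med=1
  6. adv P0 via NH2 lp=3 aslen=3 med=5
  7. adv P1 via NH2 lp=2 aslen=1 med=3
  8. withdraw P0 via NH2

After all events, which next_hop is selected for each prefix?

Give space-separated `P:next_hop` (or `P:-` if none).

Op 1: best P0=- P1=NH0 P2=-
Op 2: best P0=- P1=NH1 P2=-
Op 3: best P0=- P1=NH1 P2=-
Op 4: best P0=NH1 P1=NH1 P2=-
Op 5: best P0=NH1 P1=NH1 P2=NH2
Op 6: best P0=NH2 P1=NH1 P2=NH2
Op 7: best P0=NH2 P1=NH1 P2=NH2
Op 8: best P0=NH1 P1=NH1 P2=NH2

Answer: P0:NH1 P1:NH1 P2:NH2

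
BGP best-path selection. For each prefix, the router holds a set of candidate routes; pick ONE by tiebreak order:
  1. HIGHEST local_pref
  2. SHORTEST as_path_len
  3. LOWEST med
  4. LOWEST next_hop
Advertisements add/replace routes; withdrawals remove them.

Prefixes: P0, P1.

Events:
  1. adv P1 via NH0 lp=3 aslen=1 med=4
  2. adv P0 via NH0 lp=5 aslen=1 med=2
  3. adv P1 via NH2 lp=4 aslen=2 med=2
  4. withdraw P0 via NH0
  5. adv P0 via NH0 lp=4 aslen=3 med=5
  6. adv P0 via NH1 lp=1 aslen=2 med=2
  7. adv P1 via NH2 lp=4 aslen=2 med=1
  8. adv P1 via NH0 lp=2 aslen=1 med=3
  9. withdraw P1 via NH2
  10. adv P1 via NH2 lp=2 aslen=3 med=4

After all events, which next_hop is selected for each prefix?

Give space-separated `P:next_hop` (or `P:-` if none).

Op 1: best P0=- P1=NH0
Op 2: best P0=NH0 P1=NH0
Op 3: best P0=NH0 P1=NH2
Op 4: best P0=- P1=NH2
Op 5: best P0=NH0 P1=NH2
Op 6: best P0=NH0 P1=NH2
Op 7: best P0=NH0 P1=NH2
Op 8: best P0=NH0 P1=NH2
Op 9: best P0=NH0 P1=NH0
Op 10: best P0=NH0 P1=NH0

Answer: P0:NH0 P1:NH0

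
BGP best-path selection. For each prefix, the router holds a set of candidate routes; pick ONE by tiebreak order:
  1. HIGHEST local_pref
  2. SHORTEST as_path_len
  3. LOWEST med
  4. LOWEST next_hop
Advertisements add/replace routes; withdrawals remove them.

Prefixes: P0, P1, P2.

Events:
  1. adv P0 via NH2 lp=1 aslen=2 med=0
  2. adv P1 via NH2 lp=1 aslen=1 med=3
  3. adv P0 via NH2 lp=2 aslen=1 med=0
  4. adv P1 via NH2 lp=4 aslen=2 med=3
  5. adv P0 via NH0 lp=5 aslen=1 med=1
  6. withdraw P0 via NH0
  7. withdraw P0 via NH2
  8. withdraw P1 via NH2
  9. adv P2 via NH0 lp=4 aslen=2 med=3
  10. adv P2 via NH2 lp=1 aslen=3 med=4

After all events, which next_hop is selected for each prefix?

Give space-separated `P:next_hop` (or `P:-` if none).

Answer: P0:- P1:- P2:NH0

Derivation:
Op 1: best P0=NH2 P1=- P2=-
Op 2: best P0=NH2 P1=NH2 P2=-
Op 3: best P0=NH2 P1=NH2 P2=-
Op 4: best P0=NH2 P1=NH2 P2=-
Op 5: best P0=NH0 P1=NH2 P2=-
Op 6: best P0=NH2 P1=NH2 P2=-
Op 7: best P0=- P1=NH2 P2=-
Op 8: best P0=- P1=- P2=-
Op 9: best P0=- P1=- P2=NH0
Op 10: best P0=- P1=- P2=NH0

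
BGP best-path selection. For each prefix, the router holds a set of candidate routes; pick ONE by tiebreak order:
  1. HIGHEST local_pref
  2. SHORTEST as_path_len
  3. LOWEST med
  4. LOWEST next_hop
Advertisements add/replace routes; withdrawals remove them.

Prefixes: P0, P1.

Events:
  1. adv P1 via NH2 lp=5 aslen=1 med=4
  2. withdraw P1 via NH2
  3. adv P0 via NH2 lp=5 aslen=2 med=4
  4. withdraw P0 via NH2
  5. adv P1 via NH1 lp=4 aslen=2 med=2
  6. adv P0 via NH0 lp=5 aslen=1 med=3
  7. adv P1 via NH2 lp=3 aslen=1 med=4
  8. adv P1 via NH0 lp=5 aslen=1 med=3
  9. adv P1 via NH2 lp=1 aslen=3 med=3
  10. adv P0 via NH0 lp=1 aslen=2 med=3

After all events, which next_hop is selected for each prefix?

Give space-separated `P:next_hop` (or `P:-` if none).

Answer: P0:NH0 P1:NH0

Derivation:
Op 1: best P0=- P1=NH2
Op 2: best P0=- P1=-
Op 3: best P0=NH2 P1=-
Op 4: best P0=- P1=-
Op 5: best P0=- P1=NH1
Op 6: best P0=NH0 P1=NH1
Op 7: best P0=NH0 P1=NH1
Op 8: best P0=NH0 P1=NH0
Op 9: best P0=NH0 P1=NH0
Op 10: best P0=NH0 P1=NH0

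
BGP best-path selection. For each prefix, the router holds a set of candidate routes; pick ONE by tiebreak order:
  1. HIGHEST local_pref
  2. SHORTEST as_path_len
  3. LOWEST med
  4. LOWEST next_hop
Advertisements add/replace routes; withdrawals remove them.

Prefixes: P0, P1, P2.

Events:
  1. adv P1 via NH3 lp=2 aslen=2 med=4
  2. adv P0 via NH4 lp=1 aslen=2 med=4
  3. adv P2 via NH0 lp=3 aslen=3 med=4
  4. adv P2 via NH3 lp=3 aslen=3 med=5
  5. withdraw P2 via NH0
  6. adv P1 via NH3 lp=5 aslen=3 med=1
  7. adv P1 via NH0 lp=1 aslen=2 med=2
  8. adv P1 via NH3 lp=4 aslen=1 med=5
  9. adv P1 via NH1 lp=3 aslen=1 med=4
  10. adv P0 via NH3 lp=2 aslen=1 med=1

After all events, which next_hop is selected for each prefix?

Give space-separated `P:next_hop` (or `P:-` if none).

Op 1: best P0=- P1=NH3 P2=-
Op 2: best P0=NH4 P1=NH3 P2=-
Op 3: best P0=NH4 P1=NH3 P2=NH0
Op 4: best P0=NH4 P1=NH3 P2=NH0
Op 5: best P0=NH4 P1=NH3 P2=NH3
Op 6: best P0=NH4 P1=NH3 P2=NH3
Op 7: best P0=NH4 P1=NH3 P2=NH3
Op 8: best P0=NH4 P1=NH3 P2=NH3
Op 9: best P0=NH4 P1=NH3 P2=NH3
Op 10: best P0=NH3 P1=NH3 P2=NH3

Answer: P0:NH3 P1:NH3 P2:NH3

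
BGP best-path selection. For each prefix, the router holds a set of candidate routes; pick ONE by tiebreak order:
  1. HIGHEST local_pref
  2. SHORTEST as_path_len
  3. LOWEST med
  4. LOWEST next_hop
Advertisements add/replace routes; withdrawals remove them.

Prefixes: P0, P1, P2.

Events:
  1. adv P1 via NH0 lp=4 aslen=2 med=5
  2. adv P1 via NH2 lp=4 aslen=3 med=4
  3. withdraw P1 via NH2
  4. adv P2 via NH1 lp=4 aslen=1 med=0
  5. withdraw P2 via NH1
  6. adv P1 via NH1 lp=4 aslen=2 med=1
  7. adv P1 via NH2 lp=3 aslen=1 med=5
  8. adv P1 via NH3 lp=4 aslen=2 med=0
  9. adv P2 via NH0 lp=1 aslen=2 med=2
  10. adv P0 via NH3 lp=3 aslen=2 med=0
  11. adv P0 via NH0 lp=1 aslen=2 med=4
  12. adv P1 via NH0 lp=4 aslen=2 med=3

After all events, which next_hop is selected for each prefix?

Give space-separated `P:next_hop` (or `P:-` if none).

Answer: P0:NH3 P1:NH3 P2:NH0

Derivation:
Op 1: best P0=- P1=NH0 P2=-
Op 2: best P0=- P1=NH0 P2=-
Op 3: best P0=- P1=NH0 P2=-
Op 4: best P0=- P1=NH0 P2=NH1
Op 5: best P0=- P1=NH0 P2=-
Op 6: best P0=- P1=NH1 P2=-
Op 7: best P0=- P1=NH1 P2=-
Op 8: best P0=- P1=NH3 P2=-
Op 9: best P0=- P1=NH3 P2=NH0
Op 10: best P0=NH3 P1=NH3 P2=NH0
Op 11: best P0=NH3 P1=NH3 P2=NH0
Op 12: best P0=NH3 P1=NH3 P2=NH0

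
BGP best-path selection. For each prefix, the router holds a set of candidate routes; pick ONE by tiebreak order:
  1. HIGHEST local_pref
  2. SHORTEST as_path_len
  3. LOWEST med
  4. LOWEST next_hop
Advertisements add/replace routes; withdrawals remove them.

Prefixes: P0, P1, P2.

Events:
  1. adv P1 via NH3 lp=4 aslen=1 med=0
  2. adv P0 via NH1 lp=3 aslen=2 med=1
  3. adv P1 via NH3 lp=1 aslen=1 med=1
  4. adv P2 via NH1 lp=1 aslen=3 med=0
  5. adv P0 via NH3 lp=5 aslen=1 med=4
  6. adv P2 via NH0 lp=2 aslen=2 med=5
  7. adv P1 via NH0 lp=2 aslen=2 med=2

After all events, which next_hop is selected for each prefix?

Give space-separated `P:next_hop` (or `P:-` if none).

Answer: P0:NH3 P1:NH0 P2:NH0

Derivation:
Op 1: best P0=- P1=NH3 P2=-
Op 2: best P0=NH1 P1=NH3 P2=-
Op 3: best P0=NH1 P1=NH3 P2=-
Op 4: best P0=NH1 P1=NH3 P2=NH1
Op 5: best P0=NH3 P1=NH3 P2=NH1
Op 6: best P0=NH3 P1=NH3 P2=NH0
Op 7: best P0=NH3 P1=NH0 P2=NH0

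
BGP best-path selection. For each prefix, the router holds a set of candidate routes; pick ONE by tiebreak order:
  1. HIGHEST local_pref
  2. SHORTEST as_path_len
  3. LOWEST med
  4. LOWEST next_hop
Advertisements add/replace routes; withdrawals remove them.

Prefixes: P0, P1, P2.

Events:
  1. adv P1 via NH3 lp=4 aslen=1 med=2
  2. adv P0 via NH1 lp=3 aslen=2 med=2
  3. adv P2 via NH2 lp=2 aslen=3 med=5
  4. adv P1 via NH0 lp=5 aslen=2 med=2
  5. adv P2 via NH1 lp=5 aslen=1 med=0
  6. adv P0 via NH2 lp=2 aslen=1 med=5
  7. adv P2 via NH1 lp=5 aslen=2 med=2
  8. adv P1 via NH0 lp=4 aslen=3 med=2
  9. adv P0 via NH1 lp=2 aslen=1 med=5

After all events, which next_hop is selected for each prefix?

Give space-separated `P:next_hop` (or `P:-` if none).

Op 1: best P0=- P1=NH3 P2=-
Op 2: best P0=NH1 P1=NH3 P2=-
Op 3: best P0=NH1 P1=NH3 P2=NH2
Op 4: best P0=NH1 P1=NH0 P2=NH2
Op 5: best P0=NH1 P1=NH0 P2=NH1
Op 6: best P0=NH1 P1=NH0 P2=NH1
Op 7: best P0=NH1 P1=NH0 P2=NH1
Op 8: best P0=NH1 P1=NH3 P2=NH1
Op 9: best P0=NH1 P1=NH3 P2=NH1

Answer: P0:NH1 P1:NH3 P2:NH1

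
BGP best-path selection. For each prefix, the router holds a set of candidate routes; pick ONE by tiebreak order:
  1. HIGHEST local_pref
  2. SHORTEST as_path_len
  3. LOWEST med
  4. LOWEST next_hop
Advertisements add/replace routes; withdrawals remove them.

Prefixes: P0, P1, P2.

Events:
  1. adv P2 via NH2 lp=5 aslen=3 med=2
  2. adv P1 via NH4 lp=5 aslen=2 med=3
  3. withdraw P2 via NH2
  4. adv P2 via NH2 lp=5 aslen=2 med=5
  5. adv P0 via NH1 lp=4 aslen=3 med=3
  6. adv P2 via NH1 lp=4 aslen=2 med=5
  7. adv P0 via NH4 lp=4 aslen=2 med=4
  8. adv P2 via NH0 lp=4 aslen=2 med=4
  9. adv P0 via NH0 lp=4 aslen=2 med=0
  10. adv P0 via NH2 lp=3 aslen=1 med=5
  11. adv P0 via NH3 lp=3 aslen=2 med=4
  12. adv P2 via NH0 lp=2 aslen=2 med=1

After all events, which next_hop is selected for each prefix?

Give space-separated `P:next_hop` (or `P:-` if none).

Op 1: best P0=- P1=- P2=NH2
Op 2: best P0=- P1=NH4 P2=NH2
Op 3: best P0=- P1=NH4 P2=-
Op 4: best P0=- P1=NH4 P2=NH2
Op 5: best P0=NH1 P1=NH4 P2=NH2
Op 6: best P0=NH1 P1=NH4 P2=NH2
Op 7: best P0=NH4 P1=NH4 P2=NH2
Op 8: best P0=NH4 P1=NH4 P2=NH2
Op 9: best P0=NH0 P1=NH4 P2=NH2
Op 10: best P0=NH0 P1=NH4 P2=NH2
Op 11: best P0=NH0 P1=NH4 P2=NH2
Op 12: best P0=NH0 P1=NH4 P2=NH2

Answer: P0:NH0 P1:NH4 P2:NH2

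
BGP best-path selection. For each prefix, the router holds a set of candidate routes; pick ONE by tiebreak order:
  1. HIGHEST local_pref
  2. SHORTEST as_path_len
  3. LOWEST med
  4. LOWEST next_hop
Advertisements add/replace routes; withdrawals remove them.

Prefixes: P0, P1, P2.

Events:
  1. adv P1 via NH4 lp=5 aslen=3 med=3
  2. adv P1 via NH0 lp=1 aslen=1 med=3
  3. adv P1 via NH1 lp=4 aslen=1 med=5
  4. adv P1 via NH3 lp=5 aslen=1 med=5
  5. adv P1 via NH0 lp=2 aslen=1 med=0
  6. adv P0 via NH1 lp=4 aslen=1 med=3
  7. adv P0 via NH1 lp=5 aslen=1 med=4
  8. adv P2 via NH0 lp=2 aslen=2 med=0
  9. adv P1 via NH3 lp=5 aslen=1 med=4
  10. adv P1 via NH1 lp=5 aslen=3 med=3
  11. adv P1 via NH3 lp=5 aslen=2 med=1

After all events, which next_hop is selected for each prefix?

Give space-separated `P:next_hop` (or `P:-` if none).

Op 1: best P0=- P1=NH4 P2=-
Op 2: best P0=- P1=NH4 P2=-
Op 3: best P0=- P1=NH4 P2=-
Op 4: best P0=- P1=NH3 P2=-
Op 5: best P0=- P1=NH3 P2=-
Op 6: best P0=NH1 P1=NH3 P2=-
Op 7: best P0=NH1 P1=NH3 P2=-
Op 8: best P0=NH1 P1=NH3 P2=NH0
Op 9: best P0=NH1 P1=NH3 P2=NH0
Op 10: best P0=NH1 P1=NH3 P2=NH0
Op 11: best P0=NH1 P1=NH3 P2=NH0

Answer: P0:NH1 P1:NH3 P2:NH0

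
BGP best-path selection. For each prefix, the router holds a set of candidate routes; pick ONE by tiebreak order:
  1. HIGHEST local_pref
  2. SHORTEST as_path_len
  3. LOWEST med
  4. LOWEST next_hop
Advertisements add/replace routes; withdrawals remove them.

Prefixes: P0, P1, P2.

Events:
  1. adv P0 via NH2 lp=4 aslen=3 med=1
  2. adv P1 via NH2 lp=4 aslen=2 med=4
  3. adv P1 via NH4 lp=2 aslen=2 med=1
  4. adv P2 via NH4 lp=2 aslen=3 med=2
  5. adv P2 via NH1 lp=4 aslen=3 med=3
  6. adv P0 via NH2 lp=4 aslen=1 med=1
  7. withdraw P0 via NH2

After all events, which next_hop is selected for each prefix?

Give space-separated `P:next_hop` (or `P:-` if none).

Answer: P0:- P1:NH2 P2:NH1

Derivation:
Op 1: best P0=NH2 P1=- P2=-
Op 2: best P0=NH2 P1=NH2 P2=-
Op 3: best P0=NH2 P1=NH2 P2=-
Op 4: best P0=NH2 P1=NH2 P2=NH4
Op 5: best P0=NH2 P1=NH2 P2=NH1
Op 6: best P0=NH2 P1=NH2 P2=NH1
Op 7: best P0=- P1=NH2 P2=NH1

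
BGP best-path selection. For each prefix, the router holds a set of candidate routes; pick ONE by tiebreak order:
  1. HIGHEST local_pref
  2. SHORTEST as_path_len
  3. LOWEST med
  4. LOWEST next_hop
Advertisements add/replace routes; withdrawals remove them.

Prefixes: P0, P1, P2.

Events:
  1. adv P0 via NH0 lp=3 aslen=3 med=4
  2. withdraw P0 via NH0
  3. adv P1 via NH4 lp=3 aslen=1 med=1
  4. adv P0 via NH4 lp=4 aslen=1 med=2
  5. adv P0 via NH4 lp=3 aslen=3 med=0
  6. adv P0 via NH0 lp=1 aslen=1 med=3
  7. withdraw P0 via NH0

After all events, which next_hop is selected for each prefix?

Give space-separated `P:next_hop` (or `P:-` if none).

Op 1: best P0=NH0 P1=- P2=-
Op 2: best P0=- P1=- P2=-
Op 3: best P0=- P1=NH4 P2=-
Op 4: best P0=NH4 P1=NH4 P2=-
Op 5: best P0=NH4 P1=NH4 P2=-
Op 6: best P0=NH4 P1=NH4 P2=-
Op 7: best P0=NH4 P1=NH4 P2=-

Answer: P0:NH4 P1:NH4 P2:-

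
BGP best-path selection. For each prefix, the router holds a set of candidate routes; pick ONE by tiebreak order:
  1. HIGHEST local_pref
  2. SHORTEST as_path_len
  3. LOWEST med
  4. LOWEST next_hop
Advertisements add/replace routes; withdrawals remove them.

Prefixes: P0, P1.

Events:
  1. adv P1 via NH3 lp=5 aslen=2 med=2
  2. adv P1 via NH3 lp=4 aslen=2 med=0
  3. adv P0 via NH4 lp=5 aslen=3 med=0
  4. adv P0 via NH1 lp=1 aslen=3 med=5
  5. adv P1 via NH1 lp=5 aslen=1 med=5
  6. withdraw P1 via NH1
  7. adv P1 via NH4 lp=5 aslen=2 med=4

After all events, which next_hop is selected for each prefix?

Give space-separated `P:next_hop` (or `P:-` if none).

Answer: P0:NH4 P1:NH4

Derivation:
Op 1: best P0=- P1=NH3
Op 2: best P0=- P1=NH3
Op 3: best P0=NH4 P1=NH3
Op 4: best P0=NH4 P1=NH3
Op 5: best P0=NH4 P1=NH1
Op 6: best P0=NH4 P1=NH3
Op 7: best P0=NH4 P1=NH4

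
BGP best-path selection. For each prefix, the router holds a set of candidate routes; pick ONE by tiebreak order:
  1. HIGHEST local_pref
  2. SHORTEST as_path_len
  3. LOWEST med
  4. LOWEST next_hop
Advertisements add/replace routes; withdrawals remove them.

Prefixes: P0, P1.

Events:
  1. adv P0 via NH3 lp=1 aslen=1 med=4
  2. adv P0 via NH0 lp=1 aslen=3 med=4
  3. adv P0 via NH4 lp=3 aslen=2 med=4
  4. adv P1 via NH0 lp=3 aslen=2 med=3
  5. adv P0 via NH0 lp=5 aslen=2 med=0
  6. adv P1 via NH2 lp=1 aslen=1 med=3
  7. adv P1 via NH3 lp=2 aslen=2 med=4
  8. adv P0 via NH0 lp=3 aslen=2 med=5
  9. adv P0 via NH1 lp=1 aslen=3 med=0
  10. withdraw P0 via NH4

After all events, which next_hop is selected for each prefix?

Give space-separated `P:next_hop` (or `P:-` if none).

Answer: P0:NH0 P1:NH0

Derivation:
Op 1: best P0=NH3 P1=-
Op 2: best P0=NH3 P1=-
Op 3: best P0=NH4 P1=-
Op 4: best P0=NH4 P1=NH0
Op 5: best P0=NH0 P1=NH0
Op 6: best P0=NH0 P1=NH0
Op 7: best P0=NH0 P1=NH0
Op 8: best P0=NH4 P1=NH0
Op 9: best P0=NH4 P1=NH0
Op 10: best P0=NH0 P1=NH0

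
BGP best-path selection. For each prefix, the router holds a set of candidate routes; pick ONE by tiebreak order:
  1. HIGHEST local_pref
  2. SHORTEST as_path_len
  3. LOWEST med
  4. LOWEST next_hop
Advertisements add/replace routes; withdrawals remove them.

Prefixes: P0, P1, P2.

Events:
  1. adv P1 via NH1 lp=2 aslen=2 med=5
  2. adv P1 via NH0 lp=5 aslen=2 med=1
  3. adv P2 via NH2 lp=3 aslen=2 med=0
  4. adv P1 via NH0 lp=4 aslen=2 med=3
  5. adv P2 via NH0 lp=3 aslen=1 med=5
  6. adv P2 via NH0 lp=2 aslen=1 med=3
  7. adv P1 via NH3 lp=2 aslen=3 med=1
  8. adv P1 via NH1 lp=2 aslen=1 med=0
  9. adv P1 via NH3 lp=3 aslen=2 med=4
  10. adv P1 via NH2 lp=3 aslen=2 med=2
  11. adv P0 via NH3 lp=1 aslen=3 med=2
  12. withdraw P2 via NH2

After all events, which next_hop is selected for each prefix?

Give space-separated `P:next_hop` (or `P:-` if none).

Op 1: best P0=- P1=NH1 P2=-
Op 2: best P0=- P1=NH0 P2=-
Op 3: best P0=- P1=NH0 P2=NH2
Op 4: best P0=- P1=NH0 P2=NH2
Op 5: best P0=- P1=NH0 P2=NH0
Op 6: best P0=- P1=NH0 P2=NH2
Op 7: best P0=- P1=NH0 P2=NH2
Op 8: best P0=- P1=NH0 P2=NH2
Op 9: best P0=- P1=NH0 P2=NH2
Op 10: best P0=- P1=NH0 P2=NH2
Op 11: best P0=NH3 P1=NH0 P2=NH2
Op 12: best P0=NH3 P1=NH0 P2=NH0

Answer: P0:NH3 P1:NH0 P2:NH0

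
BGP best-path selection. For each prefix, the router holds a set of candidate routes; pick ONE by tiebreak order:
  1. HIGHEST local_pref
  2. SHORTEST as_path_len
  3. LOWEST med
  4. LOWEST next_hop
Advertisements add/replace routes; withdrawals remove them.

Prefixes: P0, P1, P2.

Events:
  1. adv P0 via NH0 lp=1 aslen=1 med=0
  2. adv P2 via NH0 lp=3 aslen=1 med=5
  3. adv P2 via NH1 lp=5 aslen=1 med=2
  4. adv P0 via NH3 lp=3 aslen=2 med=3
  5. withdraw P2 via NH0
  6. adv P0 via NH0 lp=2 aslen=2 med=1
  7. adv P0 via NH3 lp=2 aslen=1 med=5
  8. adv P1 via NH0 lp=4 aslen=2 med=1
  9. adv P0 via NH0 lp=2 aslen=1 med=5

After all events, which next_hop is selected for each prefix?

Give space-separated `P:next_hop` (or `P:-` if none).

Op 1: best P0=NH0 P1=- P2=-
Op 2: best P0=NH0 P1=- P2=NH0
Op 3: best P0=NH0 P1=- P2=NH1
Op 4: best P0=NH3 P1=- P2=NH1
Op 5: best P0=NH3 P1=- P2=NH1
Op 6: best P0=NH3 P1=- P2=NH1
Op 7: best P0=NH3 P1=- P2=NH1
Op 8: best P0=NH3 P1=NH0 P2=NH1
Op 9: best P0=NH0 P1=NH0 P2=NH1

Answer: P0:NH0 P1:NH0 P2:NH1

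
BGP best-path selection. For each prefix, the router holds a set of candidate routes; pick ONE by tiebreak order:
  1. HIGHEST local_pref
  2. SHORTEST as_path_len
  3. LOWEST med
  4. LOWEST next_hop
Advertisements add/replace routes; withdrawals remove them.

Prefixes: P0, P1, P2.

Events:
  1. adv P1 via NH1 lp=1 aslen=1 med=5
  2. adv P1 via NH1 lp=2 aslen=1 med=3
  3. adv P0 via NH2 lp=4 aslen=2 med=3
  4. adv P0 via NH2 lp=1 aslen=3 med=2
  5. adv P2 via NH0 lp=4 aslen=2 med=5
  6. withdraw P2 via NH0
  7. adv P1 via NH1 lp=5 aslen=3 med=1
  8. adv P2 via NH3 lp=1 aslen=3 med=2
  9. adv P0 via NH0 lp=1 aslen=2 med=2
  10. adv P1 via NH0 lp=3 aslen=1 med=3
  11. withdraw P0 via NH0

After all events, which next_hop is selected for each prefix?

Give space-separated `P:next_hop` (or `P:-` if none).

Op 1: best P0=- P1=NH1 P2=-
Op 2: best P0=- P1=NH1 P2=-
Op 3: best P0=NH2 P1=NH1 P2=-
Op 4: best P0=NH2 P1=NH1 P2=-
Op 5: best P0=NH2 P1=NH1 P2=NH0
Op 6: best P0=NH2 P1=NH1 P2=-
Op 7: best P0=NH2 P1=NH1 P2=-
Op 8: best P0=NH2 P1=NH1 P2=NH3
Op 9: best P0=NH0 P1=NH1 P2=NH3
Op 10: best P0=NH0 P1=NH1 P2=NH3
Op 11: best P0=NH2 P1=NH1 P2=NH3

Answer: P0:NH2 P1:NH1 P2:NH3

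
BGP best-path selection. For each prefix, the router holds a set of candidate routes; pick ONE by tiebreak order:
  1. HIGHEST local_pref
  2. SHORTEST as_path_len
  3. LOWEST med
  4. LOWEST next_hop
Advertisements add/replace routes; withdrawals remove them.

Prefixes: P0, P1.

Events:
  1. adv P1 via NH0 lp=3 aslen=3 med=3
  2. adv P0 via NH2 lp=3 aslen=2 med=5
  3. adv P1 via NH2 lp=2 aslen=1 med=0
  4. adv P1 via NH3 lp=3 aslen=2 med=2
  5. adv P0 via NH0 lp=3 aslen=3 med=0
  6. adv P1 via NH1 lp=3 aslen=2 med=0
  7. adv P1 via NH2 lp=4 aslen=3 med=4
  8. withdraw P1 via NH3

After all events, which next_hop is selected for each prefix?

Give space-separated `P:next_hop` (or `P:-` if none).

Op 1: best P0=- P1=NH0
Op 2: best P0=NH2 P1=NH0
Op 3: best P0=NH2 P1=NH0
Op 4: best P0=NH2 P1=NH3
Op 5: best P0=NH2 P1=NH3
Op 6: best P0=NH2 P1=NH1
Op 7: best P0=NH2 P1=NH2
Op 8: best P0=NH2 P1=NH2

Answer: P0:NH2 P1:NH2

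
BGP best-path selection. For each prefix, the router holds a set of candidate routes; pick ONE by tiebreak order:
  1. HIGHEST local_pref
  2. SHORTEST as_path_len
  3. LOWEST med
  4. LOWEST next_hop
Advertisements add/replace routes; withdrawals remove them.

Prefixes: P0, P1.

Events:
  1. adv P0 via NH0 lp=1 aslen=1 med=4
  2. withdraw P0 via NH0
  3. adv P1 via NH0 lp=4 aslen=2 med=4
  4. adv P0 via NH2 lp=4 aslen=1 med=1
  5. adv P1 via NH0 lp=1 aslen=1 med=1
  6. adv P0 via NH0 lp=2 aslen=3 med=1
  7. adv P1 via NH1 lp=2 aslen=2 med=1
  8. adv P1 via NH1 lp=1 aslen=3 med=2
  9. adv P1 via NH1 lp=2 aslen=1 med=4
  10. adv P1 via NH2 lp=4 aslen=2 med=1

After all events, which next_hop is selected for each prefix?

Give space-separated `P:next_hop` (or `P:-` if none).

Answer: P0:NH2 P1:NH2

Derivation:
Op 1: best P0=NH0 P1=-
Op 2: best P0=- P1=-
Op 3: best P0=- P1=NH0
Op 4: best P0=NH2 P1=NH0
Op 5: best P0=NH2 P1=NH0
Op 6: best P0=NH2 P1=NH0
Op 7: best P0=NH2 P1=NH1
Op 8: best P0=NH2 P1=NH0
Op 9: best P0=NH2 P1=NH1
Op 10: best P0=NH2 P1=NH2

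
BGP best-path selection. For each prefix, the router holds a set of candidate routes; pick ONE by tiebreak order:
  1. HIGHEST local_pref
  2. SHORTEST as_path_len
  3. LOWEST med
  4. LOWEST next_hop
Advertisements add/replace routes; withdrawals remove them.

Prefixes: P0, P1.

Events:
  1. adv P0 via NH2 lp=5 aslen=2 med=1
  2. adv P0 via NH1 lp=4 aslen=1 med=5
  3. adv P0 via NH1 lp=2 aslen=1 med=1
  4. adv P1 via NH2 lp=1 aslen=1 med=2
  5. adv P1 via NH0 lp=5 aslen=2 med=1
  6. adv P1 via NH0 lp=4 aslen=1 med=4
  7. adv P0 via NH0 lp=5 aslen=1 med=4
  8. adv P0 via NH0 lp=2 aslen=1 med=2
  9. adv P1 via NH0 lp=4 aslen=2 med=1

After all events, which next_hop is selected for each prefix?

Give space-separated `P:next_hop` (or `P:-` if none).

Answer: P0:NH2 P1:NH0

Derivation:
Op 1: best P0=NH2 P1=-
Op 2: best P0=NH2 P1=-
Op 3: best P0=NH2 P1=-
Op 4: best P0=NH2 P1=NH2
Op 5: best P0=NH2 P1=NH0
Op 6: best P0=NH2 P1=NH0
Op 7: best P0=NH0 P1=NH0
Op 8: best P0=NH2 P1=NH0
Op 9: best P0=NH2 P1=NH0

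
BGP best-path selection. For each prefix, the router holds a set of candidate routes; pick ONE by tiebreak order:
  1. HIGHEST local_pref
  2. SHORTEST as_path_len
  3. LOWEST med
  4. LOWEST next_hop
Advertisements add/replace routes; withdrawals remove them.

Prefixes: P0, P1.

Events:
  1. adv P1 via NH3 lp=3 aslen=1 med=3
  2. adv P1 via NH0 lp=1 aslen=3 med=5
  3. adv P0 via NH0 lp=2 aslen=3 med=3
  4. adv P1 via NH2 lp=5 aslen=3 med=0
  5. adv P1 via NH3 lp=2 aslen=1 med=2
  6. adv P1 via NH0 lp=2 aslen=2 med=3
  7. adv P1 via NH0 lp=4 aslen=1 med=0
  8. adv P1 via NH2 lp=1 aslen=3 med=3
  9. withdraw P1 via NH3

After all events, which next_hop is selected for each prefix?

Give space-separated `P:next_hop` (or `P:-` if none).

Op 1: best P0=- P1=NH3
Op 2: best P0=- P1=NH3
Op 3: best P0=NH0 P1=NH3
Op 4: best P0=NH0 P1=NH2
Op 5: best P0=NH0 P1=NH2
Op 6: best P0=NH0 P1=NH2
Op 7: best P0=NH0 P1=NH2
Op 8: best P0=NH0 P1=NH0
Op 9: best P0=NH0 P1=NH0

Answer: P0:NH0 P1:NH0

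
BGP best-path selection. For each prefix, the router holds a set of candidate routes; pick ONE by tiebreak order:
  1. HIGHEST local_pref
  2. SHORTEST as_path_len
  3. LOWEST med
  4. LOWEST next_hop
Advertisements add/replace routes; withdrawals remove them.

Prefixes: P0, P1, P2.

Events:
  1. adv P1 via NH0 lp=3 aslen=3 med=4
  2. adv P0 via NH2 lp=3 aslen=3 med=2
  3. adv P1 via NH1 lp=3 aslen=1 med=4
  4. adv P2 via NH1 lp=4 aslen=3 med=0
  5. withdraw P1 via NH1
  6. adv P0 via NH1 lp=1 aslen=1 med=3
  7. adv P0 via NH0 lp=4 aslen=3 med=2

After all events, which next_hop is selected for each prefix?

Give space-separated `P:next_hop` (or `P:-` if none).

Op 1: best P0=- P1=NH0 P2=-
Op 2: best P0=NH2 P1=NH0 P2=-
Op 3: best P0=NH2 P1=NH1 P2=-
Op 4: best P0=NH2 P1=NH1 P2=NH1
Op 5: best P0=NH2 P1=NH0 P2=NH1
Op 6: best P0=NH2 P1=NH0 P2=NH1
Op 7: best P0=NH0 P1=NH0 P2=NH1

Answer: P0:NH0 P1:NH0 P2:NH1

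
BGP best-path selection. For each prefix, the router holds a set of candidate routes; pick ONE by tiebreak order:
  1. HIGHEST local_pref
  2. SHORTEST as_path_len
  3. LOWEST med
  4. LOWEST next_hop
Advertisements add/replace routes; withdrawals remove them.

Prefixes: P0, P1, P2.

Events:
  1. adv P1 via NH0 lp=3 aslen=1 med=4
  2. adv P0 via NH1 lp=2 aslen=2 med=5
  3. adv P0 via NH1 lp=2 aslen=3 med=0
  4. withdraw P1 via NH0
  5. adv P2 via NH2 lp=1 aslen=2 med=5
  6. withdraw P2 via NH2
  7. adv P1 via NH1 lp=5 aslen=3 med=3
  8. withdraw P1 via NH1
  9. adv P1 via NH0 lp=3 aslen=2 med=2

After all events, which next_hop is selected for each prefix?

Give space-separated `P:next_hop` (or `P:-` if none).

Answer: P0:NH1 P1:NH0 P2:-

Derivation:
Op 1: best P0=- P1=NH0 P2=-
Op 2: best P0=NH1 P1=NH0 P2=-
Op 3: best P0=NH1 P1=NH0 P2=-
Op 4: best P0=NH1 P1=- P2=-
Op 5: best P0=NH1 P1=- P2=NH2
Op 6: best P0=NH1 P1=- P2=-
Op 7: best P0=NH1 P1=NH1 P2=-
Op 8: best P0=NH1 P1=- P2=-
Op 9: best P0=NH1 P1=NH0 P2=-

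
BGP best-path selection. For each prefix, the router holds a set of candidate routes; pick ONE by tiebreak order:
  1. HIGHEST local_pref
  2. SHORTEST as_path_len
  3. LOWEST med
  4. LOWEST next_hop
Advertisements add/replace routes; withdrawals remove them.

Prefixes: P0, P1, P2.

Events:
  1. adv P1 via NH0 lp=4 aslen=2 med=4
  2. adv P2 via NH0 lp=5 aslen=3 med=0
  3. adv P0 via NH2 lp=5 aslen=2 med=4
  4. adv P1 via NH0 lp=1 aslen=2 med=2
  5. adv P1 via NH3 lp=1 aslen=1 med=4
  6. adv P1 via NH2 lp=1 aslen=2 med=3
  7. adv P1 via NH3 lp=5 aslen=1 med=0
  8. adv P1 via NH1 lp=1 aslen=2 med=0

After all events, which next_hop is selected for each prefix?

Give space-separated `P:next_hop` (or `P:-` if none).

Op 1: best P0=- P1=NH0 P2=-
Op 2: best P0=- P1=NH0 P2=NH0
Op 3: best P0=NH2 P1=NH0 P2=NH0
Op 4: best P0=NH2 P1=NH0 P2=NH0
Op 5: best P0=NH2 P1=NH3 P2=NH0
Op 6: best P0=NH2 P1=NH3 P2=NH0
Op 7: best P0=NH2 P1=NH3 P2=NH0
Op 8: best P0=NH2 P1=NH3 P2=NH0

Answer: P0:NH2 P1:NH3 P2:NH0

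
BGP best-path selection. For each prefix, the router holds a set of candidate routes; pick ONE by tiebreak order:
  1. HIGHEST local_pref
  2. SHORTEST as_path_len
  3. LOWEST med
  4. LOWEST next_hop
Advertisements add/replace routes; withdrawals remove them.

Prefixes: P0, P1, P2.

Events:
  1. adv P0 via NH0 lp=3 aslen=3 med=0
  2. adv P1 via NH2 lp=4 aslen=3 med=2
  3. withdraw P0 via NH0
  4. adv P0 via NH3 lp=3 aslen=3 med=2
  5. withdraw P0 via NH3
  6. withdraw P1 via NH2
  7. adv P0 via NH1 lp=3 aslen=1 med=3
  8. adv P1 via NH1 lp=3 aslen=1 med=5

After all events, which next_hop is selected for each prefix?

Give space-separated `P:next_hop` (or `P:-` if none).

Op 1: best P0=NH0 P1=- P2=-
Op 2: best P0=NH0 P1=NH2 P2=-
Op 3: best P0=- P1=NH2 P2=-
Op 4: best P0=NH3 P1=NH2 P2=-
Op 5: best P0=- P1=NH2 P2=-
Op 6: best P0=- P1=- P2=-
Op 7: best P0=NH1 P1=- P2=-
Op 8: best P0=NH1 P1=NH1 P2=-

Answer: P0:NH1 P1:NH1 P2:-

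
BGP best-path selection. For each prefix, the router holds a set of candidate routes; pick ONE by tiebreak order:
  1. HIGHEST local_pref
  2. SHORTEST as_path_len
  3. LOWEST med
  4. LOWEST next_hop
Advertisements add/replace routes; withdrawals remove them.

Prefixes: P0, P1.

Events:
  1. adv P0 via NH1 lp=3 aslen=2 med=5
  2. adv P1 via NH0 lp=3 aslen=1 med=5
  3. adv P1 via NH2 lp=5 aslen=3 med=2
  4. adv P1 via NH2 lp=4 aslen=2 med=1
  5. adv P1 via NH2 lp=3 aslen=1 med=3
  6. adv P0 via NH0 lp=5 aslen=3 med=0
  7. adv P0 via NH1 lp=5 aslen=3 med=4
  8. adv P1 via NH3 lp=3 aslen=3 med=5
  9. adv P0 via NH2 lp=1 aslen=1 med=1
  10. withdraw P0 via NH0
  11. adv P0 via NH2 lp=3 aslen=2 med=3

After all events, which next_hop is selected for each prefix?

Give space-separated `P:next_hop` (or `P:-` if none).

Answer: P0:NH1 P1:NH2

Derivation:
Op 1: best P0=NH1 P1=-
Op 2: best P0=NH1 P1=NH0
Op 3: best P0=NH1 P1=NH2
Op 4: best P0=NH1 P1=NH2
Op 5: best P0=NH1 P1=NH2
Op 6: best P0=NH0 P1=NH2
Op 7: best P0=NH0 P1=NH2
Op 8: best P0=NH0 P1=NH2
Op 9: best P0=NH0 P1=NH2
Op 10: best P0=NH1 P1=NH2
Op 11: best P0=NH1 P1=NH2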